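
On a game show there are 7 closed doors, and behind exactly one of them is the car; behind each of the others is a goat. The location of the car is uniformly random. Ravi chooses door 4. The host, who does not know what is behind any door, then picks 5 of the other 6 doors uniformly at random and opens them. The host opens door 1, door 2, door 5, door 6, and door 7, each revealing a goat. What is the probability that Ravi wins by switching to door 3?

1/2

Consider each possible location of the car in turn.
If it is behind any of doors 1, 2, 5, 6, and 7 (prior 1/7 each): that door was opened and seen not to hold the prize — ruled out; weight (1/7)·0 = 0 each.
If it is behind either of doors 3 and 4 (prior 1/7 each): the host picks exactly this set with probability 1/6 regardless, and none is the prize; weight (1/7)·(1/6) = 1/42 each.
The weights sum to 1/21.
So P(the car behind door 3 | the host opened door 1, door 2, door 5, door 6, and door 7) = (1/42) / (1/21) = 1/2.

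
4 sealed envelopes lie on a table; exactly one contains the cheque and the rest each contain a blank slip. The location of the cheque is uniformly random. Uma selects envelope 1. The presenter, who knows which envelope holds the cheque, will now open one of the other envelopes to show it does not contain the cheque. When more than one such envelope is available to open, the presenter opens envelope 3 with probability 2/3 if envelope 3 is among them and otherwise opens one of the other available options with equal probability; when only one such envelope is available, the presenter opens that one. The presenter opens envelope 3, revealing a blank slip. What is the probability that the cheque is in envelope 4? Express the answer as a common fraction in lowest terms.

Apply Bayes' rule, conditioning on where the cheque actually is.
If it is in any of envelopes 1, 2, and 4 (prior 1/4 each): envelope 3 is available, opened with probability 2/3; weight (1/4)·(2/3) = 1/6 each.
If it is in envelope 3 (prior 1/4): the presenter opened envelope 3, so this case is ruled out; weight (1/4)·0 = 0.
The weights sum to 1/2.
So P(the cheque in envelope 4 | the presenter opened envelope 3) = (1/6) / (1/2) = 1/3.

1/3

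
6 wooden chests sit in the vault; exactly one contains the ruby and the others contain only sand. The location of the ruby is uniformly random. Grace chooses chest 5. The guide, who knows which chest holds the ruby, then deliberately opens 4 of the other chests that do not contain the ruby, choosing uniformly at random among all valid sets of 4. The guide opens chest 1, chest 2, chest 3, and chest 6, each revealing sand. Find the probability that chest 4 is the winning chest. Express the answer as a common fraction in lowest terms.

Condition on the true location of the ruby.
If it is in any of chests 1, 2, 3, and 6 (prior 1/6 each): that chest was opened and seen not to hold the prize — ruled out; weight (1/6)·0 = 0 each.
If it is in chest 4 (prior 1/6): the guide has no choice, probability 1; weight (1/6)·1 = 1/6.
If it is in chest 5 (prior 1/6): the guide has 5 equally likely choices, so probability 1/5; weight (1/6)·(1/5) = 1/30.
The weights sum to 1/5.
So P(the ruby in chest 4 | the guide opened chest 1, chest 2, chest 3, and chest 6) = (1/6) / (1/5) = 5/6.

5/6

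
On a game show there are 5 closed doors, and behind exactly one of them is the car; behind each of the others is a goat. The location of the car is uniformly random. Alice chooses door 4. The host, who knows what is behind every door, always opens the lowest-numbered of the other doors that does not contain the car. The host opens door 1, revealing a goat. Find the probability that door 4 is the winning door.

1/4

Consider each possible location of the car in turn.
If it is behind door 1 (prior 1/5): the host opened door 1, so this case is ruled out; weight (1/5)·0 = 0.
If it is behind any of doors 2, 3, 4, and 5 (prior 1/5 each): door 1 is the lowest-numbered option available, probability 1; weight (1/5)·1 = 1/5 each.
The weights sum to 4/5.
So P(the car behind door 4 | the host opened door 1) = (1/5) / (4/5) = 1/4.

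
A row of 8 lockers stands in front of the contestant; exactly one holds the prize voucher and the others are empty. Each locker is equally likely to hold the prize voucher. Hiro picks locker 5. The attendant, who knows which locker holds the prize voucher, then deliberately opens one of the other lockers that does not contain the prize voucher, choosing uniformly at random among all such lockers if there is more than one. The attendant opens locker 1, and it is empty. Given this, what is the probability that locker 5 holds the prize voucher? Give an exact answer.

1/8

Condition on the true location of the prize voucher.
If it is in locker 1 (prior 1/8): the attendant opened locker 1, so this case is ruled out; weight (1/8)·0 = 0.
If it is in any of lockers 2, 3, 4, 6, 7, and 8 (prior 1/8 each): the attendant has 6 equally likely choices, so probability 1/6; weight (1/8)·(1/6) = 1/48 each.
If it is in locker 5 (prior 1/8): the attendant has 7 equally likely choices, so probability 1/7; weight (1/8)·(1/7) = 1/56.
The weights sum to 1/7.
So P(the prize voucher in locker 5 | the attendant opened locker 1) = (1/56) / (1/7) = 1/8.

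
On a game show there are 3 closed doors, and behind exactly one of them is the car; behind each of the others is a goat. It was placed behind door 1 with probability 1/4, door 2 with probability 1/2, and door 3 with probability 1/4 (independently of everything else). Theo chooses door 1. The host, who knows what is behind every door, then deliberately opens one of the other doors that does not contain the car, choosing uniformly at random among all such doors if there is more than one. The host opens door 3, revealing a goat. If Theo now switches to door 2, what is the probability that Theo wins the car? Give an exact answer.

4/5

Condition on the true location of the car.
If it is behind door 1 (prior 1/4): the host has 2 equally likely choices, so probability 1/2; weight (1/4)·(1/2) = 1/8.
If it is behind door 2 (prior 1/2): the host has no choice, probability 1; weight (1/2)·1 = 1/2.
If it is behind door 3 (prior 1/4): the host opened door 3, so this case is ruled out; weight (1/4)·0 = 0.
The weights sum to 5/8.
So P(the car behind door 2 | the host opened door 3) = (1/2) / (5/8) = 4/5.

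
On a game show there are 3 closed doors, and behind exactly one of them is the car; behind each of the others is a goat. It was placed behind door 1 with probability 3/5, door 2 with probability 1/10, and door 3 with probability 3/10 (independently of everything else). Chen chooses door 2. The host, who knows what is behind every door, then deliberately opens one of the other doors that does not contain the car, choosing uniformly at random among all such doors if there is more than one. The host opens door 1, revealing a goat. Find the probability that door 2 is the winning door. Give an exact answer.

1/7

Consider each possible location of the car in turn.
If it is behind door 1 (prior 3/5): the host opened door 1, so this case is ruled out; weight (3/5)·0 = 0.
If it is behind door 2 (prior 1/10): the host has 2 equally likely choices, so probability 1/2; weight (1/10)·(1/2) = 1/20.
If it is behind door 3 (prior 3/10): the host has no choice, probability 1; weight (3/10)·1 = 3/10.
The weights sum to 7/20.
So P(the car behind door 2 | the host opened door 1) = (1/20) / (7/20) = 1/7.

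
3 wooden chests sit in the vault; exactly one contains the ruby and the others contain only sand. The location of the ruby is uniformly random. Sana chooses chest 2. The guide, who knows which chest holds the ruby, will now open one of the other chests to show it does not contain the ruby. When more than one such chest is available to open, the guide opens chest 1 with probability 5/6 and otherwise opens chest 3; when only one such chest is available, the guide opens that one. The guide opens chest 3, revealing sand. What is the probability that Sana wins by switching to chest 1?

Apply Bayes' rule, conditioning on where the ruby actually is.
If it is in chest 1 (prior 1/3): only chest 3 is available, probability 1; weight (1/3)·1 = 1/3.
If it is in chest 2 (prior 1/3): chest 1 is available but not opened, probability 1/6; weight (1/3)·(1/6) = 1/18.
If it is in chest 3 (prior 1/3): the guide opened chest 3, so this case is ruled out; weight (1/3)·0 = 0.
The weights sum to 7/18.
So P(the ruby in chest 1 | the guide opened chest 3) = (1/3) / (7/18) = 6/7.

6/7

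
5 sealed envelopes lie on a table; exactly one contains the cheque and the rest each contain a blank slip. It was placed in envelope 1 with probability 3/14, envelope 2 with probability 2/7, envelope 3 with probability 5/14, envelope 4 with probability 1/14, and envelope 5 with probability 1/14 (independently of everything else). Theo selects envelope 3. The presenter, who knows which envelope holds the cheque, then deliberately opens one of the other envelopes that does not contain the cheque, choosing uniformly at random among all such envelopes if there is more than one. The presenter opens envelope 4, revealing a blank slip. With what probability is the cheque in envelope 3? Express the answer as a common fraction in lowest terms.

Consider each possible location of the cheque in turn.
If it is in envelope 1 (prior 3/14): the presenter has 3 equally likely choices, so probability 1/3; weight (3/14)·(1/3) = 1/14.
If it is in envelope 2 (prior 2/7): the presenter has 3 equally likely choices, so probability 1/3; weight (2/7)·(1/3) = 2/21.
If it is in envelope 3 (prior 5/14): the presenter has 4 equally likely choices, so probability 1/4; weight (5/14)·(1/4) = 5/56.
If it is in envelope 4 (prior 1/14): the presenter opened envelope 4, so this case is ruled out; weight (1/14)·0 = 0.
If it is in envelope 5 (prior 1/14): the presenter has 3 equally likely choices, so probability 1/3; weight (1/14)·(1/3) = 1/42.
The weights sum to 47/168.
So P(the cheque in envelope 3 | the presenter opened envelope 4) = (5/56) / (47/168) = 15/47.

15/47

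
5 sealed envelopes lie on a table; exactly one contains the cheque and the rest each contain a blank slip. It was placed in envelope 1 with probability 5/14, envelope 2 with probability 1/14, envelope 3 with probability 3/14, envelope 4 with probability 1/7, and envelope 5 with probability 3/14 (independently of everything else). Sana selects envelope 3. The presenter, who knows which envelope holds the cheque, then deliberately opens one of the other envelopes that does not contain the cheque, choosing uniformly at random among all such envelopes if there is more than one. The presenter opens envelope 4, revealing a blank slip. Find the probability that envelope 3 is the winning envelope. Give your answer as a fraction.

1/5

Condition on the true location of the cheque.
If it is in envelope 1 (prior 5/14): the presenter has 3 equally likely choices, so probability 1/3; weight (5/14)·(1/3) = 5/42.
If it is in envelope 2 (prior 1/14): the presenter has 3 equally likely choices, so probability 1/3; weight (1/14)·(1/3) = 1/42.
If it is in envelope 3 (prior 3/14): the presenter has 4 equally likely choices, so probability 1/4; weight (3/14)·(1/4) = 3/56.
If it is in envelope 4 (prior 1/7): the presenter opened envelope 4, so this case is ruled out; weight (1/7)·0 = 0.
If it is in envelope 5 (prior 3/14): the presenter has 3 equally likely choices, so probability 1/3; weight (3/14)·(1/3) = 1/14.
The weights sum to 15/56.
So P(the cheque in envelope 3 | the presenter opened envelope 4) = (3/56) / (15/56) = 1/5.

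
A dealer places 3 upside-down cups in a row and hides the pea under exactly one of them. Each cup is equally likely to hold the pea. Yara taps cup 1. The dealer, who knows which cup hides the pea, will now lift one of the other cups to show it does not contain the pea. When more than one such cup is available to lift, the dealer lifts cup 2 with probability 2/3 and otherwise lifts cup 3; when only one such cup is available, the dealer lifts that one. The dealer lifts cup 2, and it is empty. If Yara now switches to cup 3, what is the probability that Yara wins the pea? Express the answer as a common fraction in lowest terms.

Consider each possible location of the pea in turn.
If it is under cup 1 (prior 1/3): cup 2 is available, opened with probability 2/3; weight (1/3)·(2/3) = 2/9.
If it is under cup 2 (prior 1/3): the dealer opened cup 2, so this case is ruled out; weight (1/3)·0 = 0.
If it is under cup 3 (prior 1/3): only cup 2 is available, probability 1; weight (1/3)·1 = 1/3.
The weights sum to 5/9.
So P(the pea under cup 3 | the dealer opened cup 2) = (1/3) / (5/9) = 3/5.

3/5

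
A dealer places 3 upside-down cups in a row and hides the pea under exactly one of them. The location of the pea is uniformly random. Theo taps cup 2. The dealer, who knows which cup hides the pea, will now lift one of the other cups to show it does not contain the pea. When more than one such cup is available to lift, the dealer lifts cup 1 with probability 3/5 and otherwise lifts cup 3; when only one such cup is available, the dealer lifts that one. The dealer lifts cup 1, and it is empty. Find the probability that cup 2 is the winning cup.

3/8

Consider each possible location of the pea in turn.
If it is under cup 1 (prior 1/3): the dealer opened cup 1, so this case is ruled out; weight (1/3)·0 = 0.
If it is under cup 2 (prior 1/3): cup 1 is available, opened with probability 3/5; weight (1/3)·(3/5) = 1/5.
If it is under cup 3 (prior 1/3): only cup 1 is available, probability 1; weight (1/3)·1 = 1/3.
The weights sum to 8/15.
So P(the pea under cup 2 | the dealer opened cup 1) = (1/5) / (8/15) = 3/8.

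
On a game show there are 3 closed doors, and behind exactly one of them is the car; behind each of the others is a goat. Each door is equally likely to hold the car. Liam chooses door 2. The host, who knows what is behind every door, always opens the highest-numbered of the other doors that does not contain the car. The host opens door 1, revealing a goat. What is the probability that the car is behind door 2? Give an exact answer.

0

Consider each possible location of the car in turn.
If it is behind door 1 (prior 1/3): the host opened door 1, so this case is ruled out; weight (1/3)·0 = 0.
If it is behind door 2 (prior 1/3): the host would have opened door 3 instead, probability 0; weight (1/3)·0 = 0.
If it is behind door 3 (prior 1/3): door 1 is the highest-numbered option available, probability 1; weight (1/3)·1 = 1/3.
The weights sum to 1/3.
So P(the car behind door 2 | the host opened door 1) = 0 / (1/3) = 0.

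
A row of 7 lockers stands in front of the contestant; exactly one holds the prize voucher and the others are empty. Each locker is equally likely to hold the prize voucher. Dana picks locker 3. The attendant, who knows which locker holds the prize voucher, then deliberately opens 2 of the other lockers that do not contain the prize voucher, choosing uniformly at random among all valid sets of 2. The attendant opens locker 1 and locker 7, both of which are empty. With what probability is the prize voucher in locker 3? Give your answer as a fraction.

1/7

Apply Bayes' rule, conditioning on where the prize voucher actually is.
If it is in either of lockers 1 and 7 (prior 1/7 each): that locker was opened and seen not to hold the prize — ruled out; weight (1/7)·0 = 0 each.
If it is in any of lockers 2, 4, 5, and 6 (prior 1/7 each): the attendant has 10 equally likely choices, so probability 1/10; weight (1/7)·(1/10) = 1/70 each.
If it is in locker 3 (prior 1/7): the attendant has 15 equally likely choices, so probability 1/15; weight (1/7)·(1/15) = 1/105.
The weights sum to 1/15.
So P(the prize voucher in locker 3 | the attendant opened locker 1 and locker 7) = (1/105) / (1/15) = 1/7.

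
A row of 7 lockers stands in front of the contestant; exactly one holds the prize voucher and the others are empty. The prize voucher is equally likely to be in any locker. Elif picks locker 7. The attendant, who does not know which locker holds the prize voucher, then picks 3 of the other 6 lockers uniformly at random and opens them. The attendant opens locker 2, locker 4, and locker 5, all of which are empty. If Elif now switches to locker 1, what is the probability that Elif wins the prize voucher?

1/4

Apply Bayes' rule, conditioning on where the prize voucher actually is.
If it is in any of lockers 1, 3, 6, and 7 (prior 1/7 each): the attendant picks exactly this set with probability 1/20 regardless, and none is the prize; weight (1/7)·(1/20) = 1/140 each.
If it is in any of lockers 2, 4, and 5 (prior 1/7 each): that locker was opened and seen not to hold the prize — ruled out; weight (1/7)·0 = 0 each.
The weights sum to 1/35.
So P(the prize voucher in locker 1 | the attendant opened locker 2, locker 4, and locker 5) = (1/140) / (1/35) = 1/4.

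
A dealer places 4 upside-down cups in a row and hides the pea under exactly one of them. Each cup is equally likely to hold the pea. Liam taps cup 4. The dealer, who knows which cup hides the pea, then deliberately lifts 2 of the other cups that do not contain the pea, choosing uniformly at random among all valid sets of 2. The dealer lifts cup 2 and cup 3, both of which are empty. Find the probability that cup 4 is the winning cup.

1/4

Condition on the true location of the pea.
If it is under cup 1 (prior 1/4): the dealer has no choice, probability 1; weight (1/4)·1 = 1/4.
If it is under either of cups 2 and 3 (prior 1/4 each): that cup was opened and seen not to hold the prize — ruled out; weight (1/4)·0 = 0 each.
If it is under cup 4 (prior 1/4): the dealer has 3 equally likely choices, so probability 1/3; weight (1/4)·(1/3) = 1/12.
The weights sum to 1/3.
So P(the pea under cup 4 | the dealer opened cup 2 and cup 3) = (1/12) / (1/3) = 1/4.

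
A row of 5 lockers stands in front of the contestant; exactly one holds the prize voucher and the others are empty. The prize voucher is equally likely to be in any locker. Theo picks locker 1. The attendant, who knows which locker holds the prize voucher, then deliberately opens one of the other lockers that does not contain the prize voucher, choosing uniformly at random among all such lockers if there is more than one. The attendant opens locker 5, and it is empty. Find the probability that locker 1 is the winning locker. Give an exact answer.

1/5

Condition on the true location of the prize voucher.
If it is in locker 1 (prior 1/5): the attendant has 4 equally likely choices, so probability 1/4; weight (1/5)·(1/4) = 1/20.
If it is in any of lockers 2, 3, and 4 (prior 1/5 each): the attendant has 3 equally likely choices, so probability 1/3; weight (1/5)·(1/3) = 1/15 each.
If it is in locker 5 (prior 1/5): the attendant opened locker 5, so this case is ruled out; weight (1/5)·0 = 0.
The weights sum to 1/4.
So P(the prize voucher in locker 1 | the attendant opened locker 5) = (1/20) / (1/4) = 1/5.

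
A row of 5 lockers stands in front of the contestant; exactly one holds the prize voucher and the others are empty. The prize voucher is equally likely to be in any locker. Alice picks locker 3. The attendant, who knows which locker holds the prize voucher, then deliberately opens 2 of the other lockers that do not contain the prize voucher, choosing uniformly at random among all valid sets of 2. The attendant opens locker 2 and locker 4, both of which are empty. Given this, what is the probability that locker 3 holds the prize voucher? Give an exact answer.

Apply Bayes' rule, conditioning on where the prize voucher actually is.
If it is in either of lockers 1 and 5 (prior 1/5 each): the attendant has 3 equally likely choices, so probability 1/3; weight (1/5)·(1/3) = 1/15 each.
If it is in either of lockers 2 and 4 (prior 1/5 each): that locker was opened and seen not to hold the prize — ruled out; weight (1/5)·0 = 0 each.
If it is in locker 3 (prior 1/5): the attendant has 6 equally likely choices, so probability 1/6; weight (1/5)·(1/6) = 1/30.
The weights sum to 1/6.
So P(the prize voucher in locker 3 | the attendant opened locker 2 and locker 4) = (1/30) / (1/6) = 1/5.

1/5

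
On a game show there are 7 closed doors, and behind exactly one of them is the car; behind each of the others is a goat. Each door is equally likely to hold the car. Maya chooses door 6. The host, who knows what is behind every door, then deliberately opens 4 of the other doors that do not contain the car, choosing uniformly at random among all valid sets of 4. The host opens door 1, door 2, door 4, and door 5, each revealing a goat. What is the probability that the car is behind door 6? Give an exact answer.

1/7

Apply Bayes' rule, conditioning on where the car actually is.
If it is behind any of doors 1, 2, 4, and 5 (prior 1/7 each): that door was opened and seen not to hold the prize — ruled out; weight (1/7)·0 = 0 each.
If it is behind either of doors 3 and 7 (prior 1/7 each): the host has 5 equally likely choices, so probability 1/5; weight (1/7)·(1/5) = 1/35 each.
If it is behind door 6 (prior 1/7): the host has 15 equally likely choices, so probability 1/15; weight (1/7)·(1/15) = 1/105.
The weights sum to 1/15.
So P(the car behind door 6 | the host opened door 1, door 2, door 4, and door 5) = (1/105) / (1/15) = 1/7.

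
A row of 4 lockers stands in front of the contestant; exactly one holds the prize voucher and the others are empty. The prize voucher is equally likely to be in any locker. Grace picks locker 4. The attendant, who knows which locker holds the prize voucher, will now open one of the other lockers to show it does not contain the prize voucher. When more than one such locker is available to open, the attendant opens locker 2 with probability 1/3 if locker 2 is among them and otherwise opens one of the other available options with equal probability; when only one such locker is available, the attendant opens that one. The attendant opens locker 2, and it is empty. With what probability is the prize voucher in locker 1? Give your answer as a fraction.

1/3

Consider each possible location of the prize voucher in turn.
If it is in any of lockers 1, 3, and 4 (prior 1/4 each): locker 2 is available, opened with probability 1/3; weight (1/4)·(1/3) = 1/12 each.
If it is in locker 2 (prior 1/4): the attendant opened locker 2, so this case is ruled out; weight (1/4)·0 = 0.
The weights sum to 1/4.
So P(the prize voucher in locker 1 | the attendant opened locker 2) = (1/12) / (1/4) = 1/3.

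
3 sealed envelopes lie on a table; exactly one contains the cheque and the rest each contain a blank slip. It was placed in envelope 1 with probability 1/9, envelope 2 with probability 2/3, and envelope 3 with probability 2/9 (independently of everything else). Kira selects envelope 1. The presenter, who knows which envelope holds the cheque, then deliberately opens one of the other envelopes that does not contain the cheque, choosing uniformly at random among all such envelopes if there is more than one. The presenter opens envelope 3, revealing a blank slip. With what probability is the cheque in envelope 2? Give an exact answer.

Consider each possible location of the cheque in turn.
If it is in envelope 1 (prior 1/9): the presenter has 2 equally likely choices, so probability 1/2; weight (1/9)·(1/2) = 1/18.
If it is in envelope 2 (prior 2/3): the presenter has no choice, probability 1; weight (2/3)·1 = 2/3.
If it is in envelope 3 (prior 2/9): the presenter opened envelope 3, so this case is ruled out; weight (2/9)·0 = 0.
The weights sum to 13/18.
So P(the cheque in envelope 2 | the presenter opened envelope 3) = (2/3) / (13/18) = 12/13.

12/13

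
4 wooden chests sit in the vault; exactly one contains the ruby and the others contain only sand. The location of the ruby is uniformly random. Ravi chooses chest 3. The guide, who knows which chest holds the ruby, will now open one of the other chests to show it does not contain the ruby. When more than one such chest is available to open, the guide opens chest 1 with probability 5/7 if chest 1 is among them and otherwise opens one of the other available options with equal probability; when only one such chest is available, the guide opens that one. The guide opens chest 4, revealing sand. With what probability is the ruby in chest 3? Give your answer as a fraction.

2/13

Apply Bayes' rule, conditioning on where the ruby actually is.
If it is in chest 1 (prior 1/4): chest 1 holds the prize so is unavailable; the guide chooses uniformly among the 2 others, probability 1/2; weight (1/4)·(1/2) = 1/8.
If it is in chest 2 (prior 1/4): chest 1 is available but not opened, probability 2/7; weight (1/4)·(2/7) = 1/14.
If it is in chest 3 (prior 1/4): chest 1 is available but not opened; chest 4 gets probability (1 − 5/7)/2 = 1/7; weight (1/4)·(1/7) = 1/28.
If it is in chest 4 (prior 1/4): the guide opened chest 4, so this case is ruled out; weight (1/4)·0 = 0.
The weights sum to 13/56.
So P(the ruby in chest 3 | the guide opened chest 4) = (1/28) / (13/56) = 2/13.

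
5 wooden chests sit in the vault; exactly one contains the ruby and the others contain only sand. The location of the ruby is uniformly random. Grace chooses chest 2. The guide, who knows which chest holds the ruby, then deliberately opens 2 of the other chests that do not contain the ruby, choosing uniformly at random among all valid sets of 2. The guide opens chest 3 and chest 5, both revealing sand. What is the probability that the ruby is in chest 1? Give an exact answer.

Consider each possible location of the ruby in turn.
If it is in either of chests 1 and 4 (prior 1/5 each): the guide has 3 equally likely choices, so probability 1/3; weight (1/5)·(1/3) = 1/15 each.
If it is in chest 2 (prior 1/5): the guide has 6 equally likely choices, so probability 1/6; weight (1/5)·(1/6) = 1/30.
If it is in either of chests 3 and 5 (prior 1/5 each): that chest was opened and seen not to hold the prize — ruled out; weight (1/5)·0 = 0 each.
The weights sum to 1/6.
So P(the ruby in chest 1 | the guide opened chest 3 and chest 5) = (1/15) / (1/6) = 2/5.

2/5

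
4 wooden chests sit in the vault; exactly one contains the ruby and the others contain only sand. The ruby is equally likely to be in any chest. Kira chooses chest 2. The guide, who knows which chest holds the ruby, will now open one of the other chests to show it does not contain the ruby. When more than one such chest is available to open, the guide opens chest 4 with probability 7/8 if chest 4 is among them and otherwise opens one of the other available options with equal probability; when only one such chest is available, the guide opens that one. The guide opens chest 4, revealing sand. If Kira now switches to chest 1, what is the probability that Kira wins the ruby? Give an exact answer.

1/3

Consider each possible location of the ruby in turn.
If it is in any of chests 1, 2, and 3 (prior 1/4 each): chest 4 is available, opened with probability 7/8; weight (1/4)·(7/8) = 7/32 each.
If it is in chest 4 (prior 1/4): the guide opened chest 4, so this case is ruled out; weight (1/4)·0 = 0.
The weights sum to 21/32.
So P(the ruby in chest 1 | the guide opened chest 4) = (7/32) / (21/32) = 1/3.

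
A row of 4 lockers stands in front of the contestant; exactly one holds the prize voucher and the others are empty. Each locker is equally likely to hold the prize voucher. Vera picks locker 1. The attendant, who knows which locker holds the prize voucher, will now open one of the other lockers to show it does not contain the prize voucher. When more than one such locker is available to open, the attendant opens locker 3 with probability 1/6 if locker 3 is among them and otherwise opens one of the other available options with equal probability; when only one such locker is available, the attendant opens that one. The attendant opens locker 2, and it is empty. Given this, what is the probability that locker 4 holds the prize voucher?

10/21

Condition on the true location of the prize voucher.
If it is in locker 1 (prior 1/4): locker 3 is available but not opened; locker 2 gets probability (1 − 1/6)/2 = 5/12; weight (1/4)·(5/12) = 5/48.
If it is in locker 2 (prior 1/4): the attendant opened locker 2, so this case is ruled out; weight (1/4)·0 = 0.
If it is in locker 3 (prior 1/4): locker 3 holds the prize so is unavailable; the attendant chooses uniformly among the 2 others, probability 1/2; weight (1/4)·(1/2) = 1/8.
If it is in locker 4 (prior 1/4): locker 3 is available but not opened, probability 5/6; weight (1/4)·(5/6) = 5/24.
The weights sum to 7/16.
So P(the prize voucher in locker 4 | the attendant opened locker 2) = (5/24) / (7/16) = 10/21.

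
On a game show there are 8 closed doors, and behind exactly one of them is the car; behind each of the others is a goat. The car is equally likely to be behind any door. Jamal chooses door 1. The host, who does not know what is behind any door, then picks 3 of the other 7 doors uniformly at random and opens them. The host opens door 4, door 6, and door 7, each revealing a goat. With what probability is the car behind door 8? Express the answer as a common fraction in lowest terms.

1/5

Apply Bayes' rule, conditioning on where the car actually is.
If it is behind any of doors 1, 2, 3, 5, and 8 (prior 1/8 each): the host picks exactly this set with probability 1/35 regardless, and none is the prize; weight (1/8)·(1/35) = 1/280 each.
If it is behind any of doors 4, 6, and 7 (prior 1/8 each): that door was opened and seen not to hold the prize — ruled out; weight (1/8)·0 = 0 each.
The weights sum to 1/56.
So P(the car behind door 8 | the host opened door 4, door 6, and door 7) = (1/280) / (1/56) = 1/5.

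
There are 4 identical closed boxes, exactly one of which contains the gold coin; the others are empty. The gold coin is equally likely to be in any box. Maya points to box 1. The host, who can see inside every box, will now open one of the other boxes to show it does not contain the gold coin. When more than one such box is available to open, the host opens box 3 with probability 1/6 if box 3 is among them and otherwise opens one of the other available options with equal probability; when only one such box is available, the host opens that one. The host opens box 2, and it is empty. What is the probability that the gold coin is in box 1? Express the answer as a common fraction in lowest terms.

5/21

Apply Bayes' rule, conditioning on where the gold coin actually is.
If it is in box 1 (prior 1/4): box 3 is available but not opened; box 2 gets probability (1 − 1/6)/2 = 5/12; weight (1/4)·(5/12) = 5/48.
If it is in box 2 (prior 1/4): the host opened box 2, so this case is ruled out; weight (1/4)·0 = 0.
If it is in box 3 (prior 1/4): box 3 holds the prize so is unavailable; the host chooses uniformly among the 2 others, probability 1/2; weight (1/4)·(1/2) = 1/8.
If it is in box 4 (prior 1/4): box 3 is available but not opened, probability 5/6; weight (1/4)·(5/6) = 5/24.
The weights sum to 7/16.
So P(the gold coin in box 1 | the host opened box 2) = (5/48) / (7/16) = 5/21.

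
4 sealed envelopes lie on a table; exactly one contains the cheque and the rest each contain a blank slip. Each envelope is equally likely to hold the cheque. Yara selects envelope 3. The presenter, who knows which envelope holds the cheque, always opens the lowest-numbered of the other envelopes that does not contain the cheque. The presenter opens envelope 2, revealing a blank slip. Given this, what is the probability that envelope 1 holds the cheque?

Condition on the true location of the cheque.
If it is in envelope 1 (prior 1/4): envelope 2 is the lowest-numbered option available, probability 1; weight (1/4)·1 = 1/4.
If it is in envelope 2 (prior 1/4): the presenter opened envelope 2, so this case is ruled out; weight (1/4)·0 = 0.
If it is in either of envelopes 3 and 4 (prior 1/4 each): the presenter would have opened envelope 1 instead, probability 0; weight (1/4)·0 = 0 each.
The weights sum to 1/4.
So P(the cheque in envelope 1 | the presenter opened envelope 2) = (1/4) / (1/4) = 1.

1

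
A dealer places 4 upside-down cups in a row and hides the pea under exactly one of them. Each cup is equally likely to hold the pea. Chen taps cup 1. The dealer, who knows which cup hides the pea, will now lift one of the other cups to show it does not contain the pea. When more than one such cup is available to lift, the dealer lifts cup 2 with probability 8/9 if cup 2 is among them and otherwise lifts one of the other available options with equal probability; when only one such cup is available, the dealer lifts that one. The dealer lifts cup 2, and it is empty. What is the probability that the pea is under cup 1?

Condition on the true location of the pea.
If it is under any of cups 1, 3, and 4 (prior 1/4 each): cup 2 is available, opened with probability 8/9; weight (1/4)·(8/9) = 2/9 each.
If it is under cup 2 (prior 1/4): the dealer opened cup 2, so this case is ruled out; weight (1/4)·0 = 0.
The weights sum to 2/3.
So P(the pea under cup 1 | the dealer opened cup 2) = (2/9) / (2/3) = 1/3.

1/3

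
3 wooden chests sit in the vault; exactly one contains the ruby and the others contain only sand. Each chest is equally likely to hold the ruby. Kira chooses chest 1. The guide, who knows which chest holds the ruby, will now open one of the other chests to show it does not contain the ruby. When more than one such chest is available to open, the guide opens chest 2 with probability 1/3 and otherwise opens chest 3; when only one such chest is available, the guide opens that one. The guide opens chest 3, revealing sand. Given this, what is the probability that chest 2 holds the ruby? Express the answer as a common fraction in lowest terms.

Apply Bayes' rule, conditioning on where the ruby actually is.
If it is in chest 1 (prior 1/3): chest 2 is available but not opened, probability 2/3; weight (1/3)·(2/3) = 2/9.
If it is in chest 2 (prior 1/3): only chest 3 is available, probability 1; weight (1/3)·1 = 1/3.
If it is in chest 3 (prior 1/3): the guide opened chest 3, so this case is ruled out; weight (1/3)·0 = 0.
The weights sum to 5/9.
So P(the ruby in chest 2 | the guide opened chest 3) = (1/3) / (5/9) = 3/5.

3/5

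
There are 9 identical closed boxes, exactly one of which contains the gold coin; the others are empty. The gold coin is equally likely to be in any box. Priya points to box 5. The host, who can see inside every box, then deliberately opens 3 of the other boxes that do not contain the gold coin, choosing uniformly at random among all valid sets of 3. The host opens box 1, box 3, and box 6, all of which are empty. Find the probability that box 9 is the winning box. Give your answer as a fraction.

8/45

Consider each possible location of the gold coin in turn.
If it is in any of boxes 1, 3, and 6 (prior 1/9 each): that box was opened and seen not to hold the prize — ruled out; weight (1/9)·0 = 0 each.
If it is in any of boxes 2, 4, 7, 8, and 9 (prior 1/9 each): the host has 35 equally likely choices, so probability 1/35; weight (1/9)·(1/35) = 1/315 each.
If it is in box 5 (prior 1/9): the host has 56 equally likely choices, so probability 1/56; weight (1/9)·(1/56) = 1/504.
The weights sum to 1/56.
So P(the gold coin in box 9 | the host opened box 1, box 3, and box 6) = (1/315) / (1/56) = 8/45.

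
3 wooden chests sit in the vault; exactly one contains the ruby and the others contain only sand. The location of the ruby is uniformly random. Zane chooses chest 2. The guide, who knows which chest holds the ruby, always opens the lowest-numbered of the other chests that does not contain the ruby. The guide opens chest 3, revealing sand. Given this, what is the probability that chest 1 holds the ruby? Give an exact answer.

Apply Bayes' rule, conditioning on where the ruby actually is.
If it is in chest 1 (prior 1/3): chest 3 is the lowest-numbered option available, probability 1; weight (1/3)·1 = 1/3.
If it is in chest 2 (prior 1/3): the guide would have opened chest 1 instead, probability 0; weight (1/3)·0 = 0.
If it is in chest 3 (prior 1/3): the guide opened chest 3, so this case is ruled out; weight (1/3)·0 = 0.
The weights sum to 1/3.
So P(the ruby in chest 1 | the guide opened chest 3) = (1/3) / (1/3) = 1.

1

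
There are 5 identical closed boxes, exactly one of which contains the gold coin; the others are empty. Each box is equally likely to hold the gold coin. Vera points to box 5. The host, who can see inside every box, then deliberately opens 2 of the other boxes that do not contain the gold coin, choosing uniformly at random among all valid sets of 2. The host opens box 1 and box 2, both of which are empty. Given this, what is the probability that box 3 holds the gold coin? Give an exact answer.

Condition on the true location of the gold coin.
If it is in either of boxes 1 and 2 (prior 1/5 each): that box was opened and seen not to hold the prize — ruled out; weight (1/5)·0 = 0 each.
If it is in either of boxes 3 and 4 (prior 1/5 each): the host has 3 equally likely choices, so probability 1/3; weight (1/5)·(1/3) = 1/15 each.
If it is in box 5 (prior 1/5): the host has 6 equally likely choices, so probability 1/6; weight (1/5)·(1/6) = 1/30.
The weights sum to 1/6.
So P(the gold coin in box 3 | the host opened box 1 and box 2) = (1/15) / (1/6) = 2/5.

2/5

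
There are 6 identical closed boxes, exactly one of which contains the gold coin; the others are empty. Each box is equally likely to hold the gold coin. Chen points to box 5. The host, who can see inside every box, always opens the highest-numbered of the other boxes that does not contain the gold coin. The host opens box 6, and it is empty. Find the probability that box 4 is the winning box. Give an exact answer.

1/5

Consider each possible location of the gold coin in turn.
If it is in any of boxes 1, 2, 3, 4, and 5 (prior 1/6 each): box 6 is the highest-numbered option available, probability 1; weight (1/6)·1 = 1/6 each.
If it is in box 6 (prior 1/6): the host opened box 6, so this case is ruled out; weight (1/6)·0 = 0.
The weights sum to 5/6.
So P(the gold coin in box 4 | the host opened box 6) = (1/6) / (5/6) = 1/5.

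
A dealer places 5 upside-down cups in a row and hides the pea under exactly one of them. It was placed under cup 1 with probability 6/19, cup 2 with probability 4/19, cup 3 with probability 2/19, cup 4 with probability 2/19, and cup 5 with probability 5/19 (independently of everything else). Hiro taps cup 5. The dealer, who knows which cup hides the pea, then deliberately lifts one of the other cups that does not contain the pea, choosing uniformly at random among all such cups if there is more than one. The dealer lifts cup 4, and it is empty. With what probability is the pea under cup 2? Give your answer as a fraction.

Condition on the true location of the pea.
If it is under cup 1 (prior 6/19): the dealer has 3 equally likely choices, so probability 1/3; weight (6/19)·(1/3) = 2/19.
If it is under cup 2 (prior 4/19): the dealer has 3 equally likely choices, so probability 1/3; weight (4/19)·(1/3) = 4/57.
If it is under cup 3 (prior 2/19): the dealer has 3 equally likely choices, so probability 1/3; weight (2/19)·(1/3) = 2/57.
If it is under cup 4 (prior 2/19): the dealer opened cup 4, so this case is ruled out; weight (2/19)·0 = 0.
If it is under cup 5 (prior 5/19): the dealer has 4 equally likely choices, so probability 1/4; weight (5/19)·(1/4) = 5/76.
The weights sum to 21/76.
So P(the pea under cup 2 | the dealer opened cup 4) = (4/57) / (21/76) = 16/63.

16/63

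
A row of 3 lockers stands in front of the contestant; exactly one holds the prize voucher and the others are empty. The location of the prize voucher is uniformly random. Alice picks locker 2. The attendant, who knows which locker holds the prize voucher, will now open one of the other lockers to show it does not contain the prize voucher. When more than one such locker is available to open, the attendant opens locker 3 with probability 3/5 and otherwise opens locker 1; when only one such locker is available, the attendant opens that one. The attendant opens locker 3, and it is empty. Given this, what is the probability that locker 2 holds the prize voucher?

3/8

Consider each possible location of the prize voucher in turn.
If it is in locker 1 (prior 1/3): only locker 3 is available, probability 1; weight (1/3)·1 = 1/3.
If it is in locker 2 (prior 1/3): locker 3 is available, opened with probability 3/5; weight (1/3)·(3/5) = 1/5.
If it is in locker 3 (prior 1/3): the attendant opened locker 3, so this case is ruled out; weight (1/3)·0 = 0.
The weights sum to 8/15.
So P(the prize voucher in locker 2 | the attendant opened locker 3) = (1/5) / (8/15) = 3/8.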